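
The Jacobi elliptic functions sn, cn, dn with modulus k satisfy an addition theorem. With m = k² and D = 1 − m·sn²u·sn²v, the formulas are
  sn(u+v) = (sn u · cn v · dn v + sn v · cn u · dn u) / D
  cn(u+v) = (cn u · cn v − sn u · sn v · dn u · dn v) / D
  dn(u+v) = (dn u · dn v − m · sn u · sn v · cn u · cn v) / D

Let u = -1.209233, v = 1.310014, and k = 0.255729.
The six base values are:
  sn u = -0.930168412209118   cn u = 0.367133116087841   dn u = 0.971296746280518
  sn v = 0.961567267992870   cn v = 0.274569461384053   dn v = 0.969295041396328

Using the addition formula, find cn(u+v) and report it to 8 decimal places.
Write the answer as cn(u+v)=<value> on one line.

cn(u+v)=0.99492701

m = k² = 0.065397321441
D = 1 − m·sn²u·sn²v = 0.9476830427133849
cn(u+v) = (cn u·cn v − sn u·sn v·dn u·dn v)/D = 0.9428754580650993/0.9476830427133849 = 0.9949270120582504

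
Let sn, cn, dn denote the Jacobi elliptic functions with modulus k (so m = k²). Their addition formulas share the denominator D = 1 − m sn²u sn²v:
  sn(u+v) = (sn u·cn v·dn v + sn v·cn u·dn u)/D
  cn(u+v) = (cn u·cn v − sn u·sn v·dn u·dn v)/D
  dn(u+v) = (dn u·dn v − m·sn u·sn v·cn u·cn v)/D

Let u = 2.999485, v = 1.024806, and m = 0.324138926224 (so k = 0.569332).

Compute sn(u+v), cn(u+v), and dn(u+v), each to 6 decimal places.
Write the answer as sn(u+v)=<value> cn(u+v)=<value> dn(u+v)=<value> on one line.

sn(u+v)=-0.529908 cn(u+v)=-0.848055 dn(u+v)=0.953405

sn u = 0.436899367073561, cn u = -0.8995103907408306, dn u = 0.9685700899593993
sn v = 0.829335694611106, cn v = 0.5587506650053442, dn v = 0.8815089301261079
m = k² = 0.324138926224
D = 1 − m·sn²u·sn²v = 0.9574445942357269
sn(u+v) = (sn u·cn v·dn v + sn v·cn u·dn u)/D = -0.5073574540097031/0.9574445942357269 = -0.5299078996990916
cn(u+v) = (cn u·cn v − sn u·sn v·dn u·dn v)/D = -0.8119658643637723/0.9574445942357269 = -0.8480551973996135
dn(u+v) = (dn u·dn v − m·sn u·sn v·cn u·cn v)/D = 0.9128324248745967/0.9574445942357269 = 0.9534049597964031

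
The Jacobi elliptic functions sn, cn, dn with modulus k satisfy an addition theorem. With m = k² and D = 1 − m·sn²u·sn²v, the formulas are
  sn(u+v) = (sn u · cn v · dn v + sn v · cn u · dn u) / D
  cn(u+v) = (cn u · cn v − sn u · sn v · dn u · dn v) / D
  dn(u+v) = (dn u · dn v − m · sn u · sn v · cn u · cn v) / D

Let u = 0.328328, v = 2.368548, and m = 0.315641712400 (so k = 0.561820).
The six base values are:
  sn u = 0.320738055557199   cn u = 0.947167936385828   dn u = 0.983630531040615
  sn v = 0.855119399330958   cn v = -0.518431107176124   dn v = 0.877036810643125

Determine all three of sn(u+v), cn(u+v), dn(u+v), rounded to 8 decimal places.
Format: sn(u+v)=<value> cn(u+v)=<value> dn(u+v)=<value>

m = k² = 0.3156417124
D = 1 − m·sn²u·sn²v = 0.9762562728563528
sn(u+v) = (sn u·cn v·dn v + sn v·cn u·dn u)/D = 0.650849167525221/0.9762562728563528 = 0.6666786023519744
cn(u+v) = (cn u·cn v − sn u·sn v·dn u·dn v)/D = -0.7276480408982795/0.9762562728563528 = -0.7453453167264272
dn(u+v) = (dn u·dn v − m·sn u·sn v·cn u·cn v)/D = 0.9051900445201616/0.9762562728563528 = 0.9272053554869727

sn(u+v)=0.66667860 cn(u+v)=-0.74534532 dn(u+v)=0.92720536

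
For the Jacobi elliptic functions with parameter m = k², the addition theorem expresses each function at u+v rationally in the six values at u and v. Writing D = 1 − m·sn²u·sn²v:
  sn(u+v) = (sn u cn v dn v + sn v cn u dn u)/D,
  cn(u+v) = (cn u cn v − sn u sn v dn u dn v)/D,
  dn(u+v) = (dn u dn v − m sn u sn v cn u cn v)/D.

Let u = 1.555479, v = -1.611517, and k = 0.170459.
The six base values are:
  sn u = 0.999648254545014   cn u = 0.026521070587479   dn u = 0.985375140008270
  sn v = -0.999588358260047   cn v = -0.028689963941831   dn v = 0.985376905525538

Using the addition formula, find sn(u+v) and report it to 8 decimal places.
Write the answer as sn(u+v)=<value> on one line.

m = k² = 0.029056270681
D = 1 − m·sn²u·sn²v = 0.9709880663482356
sn(u+v) = (sn u·cn v·dn v + sn v·cn u·dn u)/D = -0.05438293002000825/0.9709880663482356 = -0.05600782533253537

sn(u+v)=-0.05600783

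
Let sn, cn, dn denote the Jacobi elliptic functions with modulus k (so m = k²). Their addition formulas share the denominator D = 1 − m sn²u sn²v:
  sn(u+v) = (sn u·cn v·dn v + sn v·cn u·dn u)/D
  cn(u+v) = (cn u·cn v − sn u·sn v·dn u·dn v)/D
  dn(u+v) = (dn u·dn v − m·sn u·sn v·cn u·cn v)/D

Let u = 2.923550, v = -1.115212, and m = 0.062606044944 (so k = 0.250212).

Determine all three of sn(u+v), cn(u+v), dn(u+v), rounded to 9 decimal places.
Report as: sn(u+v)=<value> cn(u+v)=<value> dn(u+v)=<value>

sn(u+v)=0.978979191 cn(u+v)=-0.203960154 dn(u+v)=0.969535121

sn u = 0.2655976689679509, cn u = -0.9640839580860117, dn u = 0.997789374945721
sn v = -0.8929903969052239, cn v = 0.4500757170022069, dn v = 0.9747183930879336
m = k² = 0.062606044944
D = 1 − m·sn²u·sn²v = 0.996478251291498
sn(u+v) = (sn u·cn v·dn v + sn v·cn u·dn u)/D = 0.975531471844253/0.996478251291498 = 0.9789791905442024
cn(u+v) = (cn u·cn v − sn u·sn v·dn u·dn v)/D = -0.2032418577418223/0.996478251291498 = -0.2039601541512905
dn(u+v) = (dn u·dn v − m·sn u·sn v·cn u·cn v)/D = 0.9661206617733604/0.996478251291498 = 0.9695351208330014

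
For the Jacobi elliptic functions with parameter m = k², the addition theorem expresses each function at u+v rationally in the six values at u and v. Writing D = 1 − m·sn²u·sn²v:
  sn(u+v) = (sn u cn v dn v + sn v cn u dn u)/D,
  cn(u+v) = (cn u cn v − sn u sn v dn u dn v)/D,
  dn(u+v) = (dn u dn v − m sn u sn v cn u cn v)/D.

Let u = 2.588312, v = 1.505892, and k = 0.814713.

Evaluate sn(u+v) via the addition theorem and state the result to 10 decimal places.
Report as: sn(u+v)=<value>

sn u = 0.9434589164867642, cn u = -0.331489476305992, dn u = 0.6396716944227742
sn v = 0.9523362938969865, cn v = 0.3050501324807983, dn v = 0.6308795826451659
m = k² = 0.663757272369
D = 1 − m·sn²u·sn²v = 0.4641589878655029
sn(u+v) = (sn u·cn v·dn v + sn v·cn u·dn u)/D = -0.02036903697941284/0.4641589878655029 = -0.04388374999067146

sn(u+v)=-0.0438837500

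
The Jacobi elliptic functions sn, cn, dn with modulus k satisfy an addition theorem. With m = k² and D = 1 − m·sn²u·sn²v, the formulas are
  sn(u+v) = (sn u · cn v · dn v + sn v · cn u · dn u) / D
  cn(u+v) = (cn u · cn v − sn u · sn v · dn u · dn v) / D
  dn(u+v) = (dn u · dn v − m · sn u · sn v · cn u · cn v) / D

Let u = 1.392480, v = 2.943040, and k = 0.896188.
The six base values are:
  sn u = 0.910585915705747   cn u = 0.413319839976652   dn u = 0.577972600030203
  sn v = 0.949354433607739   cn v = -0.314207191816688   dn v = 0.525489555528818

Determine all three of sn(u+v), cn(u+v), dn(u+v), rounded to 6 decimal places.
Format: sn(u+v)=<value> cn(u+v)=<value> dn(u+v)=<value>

sn(u+v)=0.191196 cn(u+v)=-0.981552 dn(u+v)=0.985211

m = k² = 0.803152931344
D = 1 − m·sn²u·sn²v = 0.3997987825558738
sn(u+v) = (sn u·cn v·dn v + sn v·cn u·dn u)/D = 0.07643974180421157/0.3997987825558738 = 0.1911955342023303
cn(u+v) = (cn u·cn v − sn u·sn v·dn u·dn v)/D = -0.3924232821916462/0.3997987825558738 = -0.9815519689252758
dn(u+v) = (dn u·dn v − m·sn u·sn v·cn u·cn v)/D = 0.3938860451273184/0.3997987825558738 = 0.9852107167741835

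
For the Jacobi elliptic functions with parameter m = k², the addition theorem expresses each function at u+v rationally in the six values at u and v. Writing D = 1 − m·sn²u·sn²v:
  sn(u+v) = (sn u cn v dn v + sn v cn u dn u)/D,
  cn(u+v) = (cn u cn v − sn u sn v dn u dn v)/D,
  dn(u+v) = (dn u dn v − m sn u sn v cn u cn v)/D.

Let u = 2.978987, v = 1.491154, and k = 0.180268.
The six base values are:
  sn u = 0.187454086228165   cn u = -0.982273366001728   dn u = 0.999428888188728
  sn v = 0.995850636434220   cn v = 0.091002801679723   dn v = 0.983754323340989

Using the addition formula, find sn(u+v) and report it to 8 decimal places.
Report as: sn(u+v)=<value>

m = k² = 0.032496551824
D = 1 − m·sn²u·sn²v = 0.9988675591812413
sn(u+v) = (sn u·cn v·dn v + sn v·cn u·dn u)/D = -0.9608571819868231/0.9988675591812413 = -0.9619465295022948

sn(u+v)=-0.96194653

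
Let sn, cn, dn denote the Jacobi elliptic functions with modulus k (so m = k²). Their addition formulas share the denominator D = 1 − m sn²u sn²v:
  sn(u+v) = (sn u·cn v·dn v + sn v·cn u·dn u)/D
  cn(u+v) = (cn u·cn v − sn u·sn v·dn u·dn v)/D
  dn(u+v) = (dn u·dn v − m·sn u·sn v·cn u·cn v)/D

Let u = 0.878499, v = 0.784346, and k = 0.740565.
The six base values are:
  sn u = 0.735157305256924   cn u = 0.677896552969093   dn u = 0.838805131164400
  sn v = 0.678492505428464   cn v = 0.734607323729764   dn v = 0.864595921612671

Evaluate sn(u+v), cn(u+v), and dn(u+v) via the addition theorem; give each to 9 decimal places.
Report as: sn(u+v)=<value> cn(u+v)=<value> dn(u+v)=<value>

m = k² = 0.548436519225
D = 1 − m·sn²u·sn²v = 0.8635489035265411
sn(u+v) = (sn u·cn v·dn v + sn v·cn u·dn u)/D = 0.8527332217784348/0.8635489035265411 = 0.9874753106582181
cn(u+v) = (cn u·cn v − sn u·sn v·dn u·dn v)/D = 0.1362452247136102/0.8635489035265411 = 0.157773606285892
dn(u+v) = (dn u·dn v − m·sn u·sn v·cn u·cn v)/D = 0.588998241814664/0.8635489035265411 = 0.6820670368630272

sn(u+v)=0.987475311 cn(u+v)=0.157773606 dn(u+v)=0.682067037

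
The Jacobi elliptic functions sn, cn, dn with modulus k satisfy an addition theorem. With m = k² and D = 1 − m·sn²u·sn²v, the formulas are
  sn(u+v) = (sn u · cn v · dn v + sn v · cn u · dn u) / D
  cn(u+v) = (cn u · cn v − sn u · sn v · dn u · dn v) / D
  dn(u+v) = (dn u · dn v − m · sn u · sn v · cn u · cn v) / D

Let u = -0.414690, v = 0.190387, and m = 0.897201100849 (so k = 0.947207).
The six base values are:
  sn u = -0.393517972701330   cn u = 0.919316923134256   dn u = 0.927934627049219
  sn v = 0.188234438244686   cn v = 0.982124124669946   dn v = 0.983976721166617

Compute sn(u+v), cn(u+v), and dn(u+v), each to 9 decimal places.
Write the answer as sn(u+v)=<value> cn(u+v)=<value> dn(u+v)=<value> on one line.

sn(u+v)=-0.220801334 cn(u+v)=0.975318805 dn(u+v)=0.977884732

m = k² = 0.897201100849
D = 1 − m·sn²u·sn²v = 0.9950771442897606
sn(u+v) = (sn u·cn v·dn v + sn v·cn u·dn u)/D = -0.2197143612202956/0.9950771442897606 = -0.2208013343298297
cn(u+v) = (cn u·cn v − sn u·sn v·dn u·dn v)/D = 0.9705174509309054/0.9950771442897606 = 0.9753188046778175
dn(u+v) = (dn u·dn v − m·sn u·sn v·cn u·cn v)/D = 0.973070746550689/0.9950771442897606 = 0.9778847319875096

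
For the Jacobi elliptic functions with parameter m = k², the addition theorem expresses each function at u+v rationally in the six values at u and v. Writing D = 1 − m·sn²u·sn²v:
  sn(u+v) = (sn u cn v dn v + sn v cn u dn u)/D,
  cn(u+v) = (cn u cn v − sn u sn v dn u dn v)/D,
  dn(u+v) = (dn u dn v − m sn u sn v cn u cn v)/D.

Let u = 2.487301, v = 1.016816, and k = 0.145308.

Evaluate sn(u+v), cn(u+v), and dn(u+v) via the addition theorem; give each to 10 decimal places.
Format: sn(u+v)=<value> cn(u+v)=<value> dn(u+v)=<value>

sn(u+v)=-0.3387605526 cn(u+v)=-0.9408726205 dn(u+v)=0.9987877337

sn u = 0.6210669822130102, cn u = -0.7837574903022136, dn u = 0.995919504425046
sn v = 0.8488526279509824, cn v = 0.5286295640812297, dn v = 0.9923638404418416
m = k² = 0.021114414864
D = 1 − m·sn²u·sn²v = 0.9941315889194625
sn(u+v) = (sn u·cn v·dn v + sn v·cn u·dn u)/D = -0.3367725664535837/0.9941315889194625 = -0.3387605526343119
cn(u+v) = (cn u·cn v − sn u·sn v·dn u·dn v)/D = -0.9353511931738803/0.9941315889194625 = -0.9408726204853107
dn(u+v) = (dn u·dn v − m·sn u·sn v·cn u·cn v)/D = 0.9929264366743265/0.9941315889194625 = 0.998787733677746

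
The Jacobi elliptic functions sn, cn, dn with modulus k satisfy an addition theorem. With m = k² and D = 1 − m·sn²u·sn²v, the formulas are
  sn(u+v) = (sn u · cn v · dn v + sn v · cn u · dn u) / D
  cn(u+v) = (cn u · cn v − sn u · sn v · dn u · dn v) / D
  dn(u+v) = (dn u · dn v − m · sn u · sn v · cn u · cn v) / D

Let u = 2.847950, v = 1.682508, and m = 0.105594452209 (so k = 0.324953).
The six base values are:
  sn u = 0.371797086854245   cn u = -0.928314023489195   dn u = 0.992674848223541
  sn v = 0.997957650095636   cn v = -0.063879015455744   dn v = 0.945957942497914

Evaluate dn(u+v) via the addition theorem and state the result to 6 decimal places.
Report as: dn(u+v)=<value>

m = k² = 0.105594452209
D = 1 − m·sn²u·sn²v = 0.9854629163261183
dn(u+v) = (dn u·dn v − m·sn u·sn v·cn u·cn v)/D = 0.9367053193951645/0.9854629163261183 = 0.9505231540191021

dn(u+v)=0.950523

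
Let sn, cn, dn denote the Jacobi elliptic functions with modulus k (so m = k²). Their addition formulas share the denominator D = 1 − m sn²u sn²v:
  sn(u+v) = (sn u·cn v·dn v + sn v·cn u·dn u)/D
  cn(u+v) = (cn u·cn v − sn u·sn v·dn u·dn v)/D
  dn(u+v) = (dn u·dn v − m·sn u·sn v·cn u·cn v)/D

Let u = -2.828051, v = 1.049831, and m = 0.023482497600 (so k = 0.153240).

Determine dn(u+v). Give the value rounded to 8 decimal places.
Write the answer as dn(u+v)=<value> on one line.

dn(u+v)=0.98863848

sn u = -0.3260214880054613, cn u = -0.9453623587591717, dn u = 0.9987512428428872
sn v = 0.8655277203090186, cn v = 0.50086102401432, dn v = 0.9911651543528906
m = k² = 0.0234824976
D = 1 − m·sn²u·sn²v = 0.9981301847376905
dn(u+v) = (dn u·dn v − m·sn u·sn v·cn u·cn v)/D = 0.9867899059159604/0.9981301847376905 = 0.9886384772295908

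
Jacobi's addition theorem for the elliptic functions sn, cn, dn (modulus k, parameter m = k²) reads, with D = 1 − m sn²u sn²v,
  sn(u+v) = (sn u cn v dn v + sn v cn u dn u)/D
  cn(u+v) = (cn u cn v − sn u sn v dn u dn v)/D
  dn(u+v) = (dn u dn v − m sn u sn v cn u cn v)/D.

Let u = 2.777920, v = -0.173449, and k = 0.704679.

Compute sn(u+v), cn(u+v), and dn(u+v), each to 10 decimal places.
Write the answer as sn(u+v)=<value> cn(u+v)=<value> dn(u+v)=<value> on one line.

sn u = 0.76420191544083, cn u = -0.6449770790009258, dn u = 0.8426146188725275
sn v = -0.1721580780970957, cn v = 0.9850693357048093, dn v = 0.9926139148271198
m = k² = 0.496572493041
D = 1 − m·sn²u·sn²v = 0.9914048449788726
sn(u+v) = (sn u·cn v·dn v + sn v·cn u·dn u)/D = 0.8407939424261616/0.9914048449788726 = 0.848083350292765
cn(u+v) = (cn u·cn v − sn u·sn v·dn u·dn v)/D = -0.5253085883812055/0.9914048449788726 = -0.52986284164508
dn(u+v) = (dn u·dn v − m·sn u·sn v·cn u·cn v)/D = 0.7948832383417453/0.9914048449788726 = 0.8017746154535735

sn(u+v)=0.8480833503 cn(u+v)=-0.5298628416 dn(u+v)=0.8017746155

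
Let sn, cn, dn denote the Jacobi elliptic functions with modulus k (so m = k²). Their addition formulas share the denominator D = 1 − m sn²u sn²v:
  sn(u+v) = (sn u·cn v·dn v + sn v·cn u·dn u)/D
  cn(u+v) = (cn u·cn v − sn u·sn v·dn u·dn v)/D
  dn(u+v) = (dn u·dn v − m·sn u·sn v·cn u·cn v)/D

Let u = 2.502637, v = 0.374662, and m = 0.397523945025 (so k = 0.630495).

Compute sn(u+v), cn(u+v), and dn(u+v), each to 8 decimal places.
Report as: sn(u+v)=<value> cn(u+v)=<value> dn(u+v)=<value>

sn(u+v)=0.60985371 cn(u+v)=-0.79251401 dn(u+v)=0.92312094

sn u = 0.8349074939693272, cn u = -0.5503902947126319, dn u = 0.8502339534170268
sn v = 0.3628107940278084, cn v = 0.9318628266740289, dn v = 0.9734851094658506
m = k² = 0.397523945025
D = 1 − m·sn²u·sn²v = 0.9635245708069226
sn(u+v) = (sn u·cn v·dn v + sn v·cn u·dn u)/D = 0.587609035445023/0.9635245708069226 = 0.6098537113100481
cn(u+v) = (cn u·cn v − sn u·sn v·dn u·dn v)/D = -0.7636067181553828/0.9635245708069226 = -0.792514006690961
dn(u+v) = (dn u·dn v − m·sn u·sn v·cn u·cn v)/D = 0.8894497120339507/0.9635245708069226 = 0.9231209446885859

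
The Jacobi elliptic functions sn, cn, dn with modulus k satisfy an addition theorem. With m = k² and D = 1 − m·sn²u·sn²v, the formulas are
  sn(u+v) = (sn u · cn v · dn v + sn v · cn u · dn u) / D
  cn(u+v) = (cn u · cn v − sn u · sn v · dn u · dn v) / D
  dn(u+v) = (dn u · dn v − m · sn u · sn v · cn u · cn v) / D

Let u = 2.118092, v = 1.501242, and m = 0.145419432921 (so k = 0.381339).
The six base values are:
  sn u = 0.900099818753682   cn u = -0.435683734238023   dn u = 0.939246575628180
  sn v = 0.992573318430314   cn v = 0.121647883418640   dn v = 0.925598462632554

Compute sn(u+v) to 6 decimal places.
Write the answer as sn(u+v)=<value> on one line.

sn(u+v)=-0.344855

m = k² = 0.145419432921
D = 1 − m·sn²u·sn²v = 0.8839275935275826
sn(u+v) = (sn u·cn v·dn v + sn v·cn u·dn u)/D = -0.3048267261967995/0.8839275935275826 = -0.3448548596387805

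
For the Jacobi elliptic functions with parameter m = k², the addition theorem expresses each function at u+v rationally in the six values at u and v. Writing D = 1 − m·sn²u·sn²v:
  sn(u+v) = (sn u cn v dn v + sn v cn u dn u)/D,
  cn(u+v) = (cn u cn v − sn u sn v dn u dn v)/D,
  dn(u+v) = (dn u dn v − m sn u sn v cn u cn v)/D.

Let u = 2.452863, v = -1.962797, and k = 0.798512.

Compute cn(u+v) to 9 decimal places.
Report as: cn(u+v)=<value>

cn(u+v)=0.887815988

sn u = 0.9601221627043435, cn u = -0.2795808160155739, dn u = 0.642042474904198
sn v = -0.9998408428061678, cn v = 0.017840657405265, dn v = 0.6021474352468912
m = k² = 0.637621414144
D = 1 − m·sn²u·sn²v = 0.412405623987662
cn(u+v) = (cn u·cn v − sn u·sn v·dn u·dn v)/D = 0.3661403063350761/0.412405623987662 = 0.8878159875579921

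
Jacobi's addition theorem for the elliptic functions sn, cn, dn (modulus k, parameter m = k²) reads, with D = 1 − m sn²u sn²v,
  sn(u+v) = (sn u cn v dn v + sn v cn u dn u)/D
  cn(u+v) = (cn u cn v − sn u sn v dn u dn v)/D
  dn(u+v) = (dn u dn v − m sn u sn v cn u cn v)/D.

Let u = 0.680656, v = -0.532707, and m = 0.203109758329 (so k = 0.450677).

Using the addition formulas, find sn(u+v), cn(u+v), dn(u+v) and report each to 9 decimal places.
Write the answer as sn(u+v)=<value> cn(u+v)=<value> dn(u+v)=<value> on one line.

sn u = 0.6217355721818192, cn u = 0.7832272200860654, dn u = 0.9599410829042449
sn v = -0.5037057132853205, cn v = 0.8638753118383037, dn v = 0.9738927583268976
m = k² = 0.203109758329
D = 1 − m·sn²u·sn²v = 0.9800796953932567
sn(u+v) = (sn u·cn v·dn v + sn v·cn u·dn u)/D = 0.1443676184902707/0.9800796953932567 = 0.1473019175571668
cn(u+v) = (cn u·cn v − sn u·sn v·dn u·dn v)/D = 0.969388570209896/0.9800796953932567 = 0.9890915756814339
dn(u+v) = (dn u·dn v − m·sn u·sn v·cn u·cn v)/D = 0.9779176825564166/0.9800796953932567 = 0.9977940438445951

sn(u+v)=0.147301918 cn(u+v)=0.989091576 dn(u+v)=0.997794044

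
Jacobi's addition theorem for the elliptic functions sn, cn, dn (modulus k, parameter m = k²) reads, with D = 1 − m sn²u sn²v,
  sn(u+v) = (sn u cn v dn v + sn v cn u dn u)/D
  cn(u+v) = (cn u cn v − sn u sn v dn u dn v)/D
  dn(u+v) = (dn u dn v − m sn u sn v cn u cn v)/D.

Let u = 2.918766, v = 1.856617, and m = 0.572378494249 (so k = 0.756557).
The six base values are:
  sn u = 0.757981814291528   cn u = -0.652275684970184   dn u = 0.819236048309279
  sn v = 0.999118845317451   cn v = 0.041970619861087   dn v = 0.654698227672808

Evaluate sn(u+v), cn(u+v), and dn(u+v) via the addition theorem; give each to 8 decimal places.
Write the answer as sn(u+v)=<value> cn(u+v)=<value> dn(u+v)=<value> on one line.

m = k² = 0.572378494249
D = 1 − m·sn²u·sn²v = 0.6717269870004412
sn(u+v) = (sn u·cn v·dn v + sn v·cn u·dn u)/D = -0.5130690010710711/0.6717269870004412 = -0.7638058482094812
cn(u+v) = (cn u·cn v − sn u·sn v·dn u·dn v)/D = -0.4335635422918123/0.6717269870004412 = -0.645446067647015
dn(u+v) = (dn u·dn v − m·sn u·sn v·cn u·cn v)/D = 0.5482192488360635/0.6717269870004412 = 0.8161340238600589

sn(u+v)=-0.76380585 cn(u+v)=-0.64544607 dn(u+v)=0.81613402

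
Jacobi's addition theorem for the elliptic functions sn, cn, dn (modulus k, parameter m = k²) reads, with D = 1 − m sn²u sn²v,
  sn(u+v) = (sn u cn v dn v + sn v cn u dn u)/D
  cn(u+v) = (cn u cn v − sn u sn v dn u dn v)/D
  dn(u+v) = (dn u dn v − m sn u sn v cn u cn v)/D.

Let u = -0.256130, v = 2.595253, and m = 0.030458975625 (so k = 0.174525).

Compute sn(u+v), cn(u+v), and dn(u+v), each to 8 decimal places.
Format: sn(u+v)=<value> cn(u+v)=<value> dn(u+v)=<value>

sn u = -0.2532572729698431, cn u = 0.9673989630384552, dn u = 0.999022714586597
sn v = 0.5394613191994875, cn v = -0.8420103830045973, dn v = 0.9955580717104643
m = k² = 0.030458975625
D = 1 − m·sn²u·sn²v = 0.9994314616486278
sn(u+v) = (sn u·cn v·dn v + sn v·cn u·dn u)/D = 0.733662333919898/0.9994314616486278 = 0.7340796863745652
cn(u+v) = (cn u·cn v − sn u·sn v·dn u·dn v)/D = -0.67867726226854/0.9994314616486278 = -0.6790633358179633
dn(u+v) = (dn u·dn v − m·sn u·sn v·cn u·cn v)/D = 0.9911954325530102/0.9994314616486278 = 0.9917592857422841

sn(u+v)=0.73407969 cn(u+v)=-0.67906334 dn(u+v)=0.99175929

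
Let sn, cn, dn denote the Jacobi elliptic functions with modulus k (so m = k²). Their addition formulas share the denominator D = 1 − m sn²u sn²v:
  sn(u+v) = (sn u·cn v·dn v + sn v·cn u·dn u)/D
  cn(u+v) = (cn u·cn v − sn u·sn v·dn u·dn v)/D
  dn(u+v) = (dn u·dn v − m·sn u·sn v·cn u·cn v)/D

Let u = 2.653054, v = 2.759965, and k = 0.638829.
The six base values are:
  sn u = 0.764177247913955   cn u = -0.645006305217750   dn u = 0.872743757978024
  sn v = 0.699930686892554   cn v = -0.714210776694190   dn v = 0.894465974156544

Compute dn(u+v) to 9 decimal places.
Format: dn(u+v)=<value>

dn(u+v)=0.769980891

m = k² = 0.408102491241
D = 1 − m·sn²u·sn²v = 0.883247141746853
dn(u+v) = (dn u·dn v − m·sn u·sn v·cn u·cn v)/D = 0.6800834212263546/0.883247141746853 = 0.769980891057639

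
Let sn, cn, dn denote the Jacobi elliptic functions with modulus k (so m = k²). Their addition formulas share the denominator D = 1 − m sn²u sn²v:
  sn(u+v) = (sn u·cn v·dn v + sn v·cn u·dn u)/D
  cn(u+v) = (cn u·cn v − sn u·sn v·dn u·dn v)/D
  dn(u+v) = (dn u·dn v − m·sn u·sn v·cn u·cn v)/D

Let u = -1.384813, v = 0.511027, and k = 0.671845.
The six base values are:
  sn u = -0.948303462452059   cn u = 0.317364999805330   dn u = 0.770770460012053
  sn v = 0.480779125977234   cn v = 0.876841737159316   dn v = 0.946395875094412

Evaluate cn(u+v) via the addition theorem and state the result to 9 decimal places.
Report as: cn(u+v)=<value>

m = k² = 0.451375704025
D = 1 − m·sn²u·sn²v = 0.9061738149108271
cn(u+v) = (cn u·cn v − sn u·sn v·dn u·dn v)/D = 0.6108548278481068/0.9061738149108271 = 0.6741033759712187

cn(u+v)=0.674103376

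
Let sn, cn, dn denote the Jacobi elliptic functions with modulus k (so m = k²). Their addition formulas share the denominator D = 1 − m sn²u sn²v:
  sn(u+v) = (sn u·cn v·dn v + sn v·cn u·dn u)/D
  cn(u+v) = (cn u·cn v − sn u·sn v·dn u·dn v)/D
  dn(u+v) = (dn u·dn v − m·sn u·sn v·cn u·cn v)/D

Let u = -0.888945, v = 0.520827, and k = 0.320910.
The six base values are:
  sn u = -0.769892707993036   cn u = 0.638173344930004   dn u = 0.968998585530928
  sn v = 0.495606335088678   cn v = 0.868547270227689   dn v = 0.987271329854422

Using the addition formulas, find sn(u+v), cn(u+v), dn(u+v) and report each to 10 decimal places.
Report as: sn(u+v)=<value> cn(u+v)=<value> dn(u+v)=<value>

m = k² = 0.1029832281
D = 1 − m·sn²u·sn²v = 0.9850065832792854
sn(u+v) = (sn u·cn v·dn v + sn v·cn u·dn u)/D = -0.3536991583132798/0.9850065832792854 = -0.3590830399688741
cn(u+v) = (cn u·cn v − sn u·sn v·dn u·dn v)/D = 0.9193121746784436/0.9850065832792854 = 0.933305614687232
dn(u+v) = (dn u·dn v − m·sn u·sn v·cn u·cn v)/D = 0.9784449134096396/0.9850065832792854 = 0.9933384507463893

sn(u+v)=-0.3590830400 cn(u+v)=0.9333056147 dn(u+v)=0.9933384507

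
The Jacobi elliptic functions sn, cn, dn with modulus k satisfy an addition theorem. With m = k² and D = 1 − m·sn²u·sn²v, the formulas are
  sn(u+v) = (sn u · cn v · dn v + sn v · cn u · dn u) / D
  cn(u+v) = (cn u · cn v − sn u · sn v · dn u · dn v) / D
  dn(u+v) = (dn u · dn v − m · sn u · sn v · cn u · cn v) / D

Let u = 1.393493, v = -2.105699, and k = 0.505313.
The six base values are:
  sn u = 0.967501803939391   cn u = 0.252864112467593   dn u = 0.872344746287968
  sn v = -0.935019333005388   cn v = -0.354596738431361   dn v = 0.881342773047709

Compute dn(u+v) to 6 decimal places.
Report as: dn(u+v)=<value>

m = k² = 0.255341227969
D = 1 − m·sn²u·sn²v = 0.7910387820591603
dn(u+v) = (dn u·dn v − m·sn u·sn v·cn u·cn v)/D = 0.7481230614324524/0.7910387820591603 = 0.9457476401915547

dn(u+v)=0.945748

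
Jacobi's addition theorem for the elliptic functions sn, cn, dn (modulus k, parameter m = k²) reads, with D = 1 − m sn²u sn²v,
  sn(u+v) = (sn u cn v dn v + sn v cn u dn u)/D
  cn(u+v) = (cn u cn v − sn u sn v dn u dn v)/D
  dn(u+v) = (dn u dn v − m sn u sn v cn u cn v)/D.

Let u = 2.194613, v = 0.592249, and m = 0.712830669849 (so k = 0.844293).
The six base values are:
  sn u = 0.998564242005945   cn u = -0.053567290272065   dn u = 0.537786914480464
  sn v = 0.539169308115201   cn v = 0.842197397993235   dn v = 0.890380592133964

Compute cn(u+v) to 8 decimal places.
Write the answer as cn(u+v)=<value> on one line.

m = k² = 0.712830669849
D = 1 − m·sn²u·sn²v = 0.7933722141183606
cn(u+v) = (cn u·cn v − sn u·sn v·dn u·dn v)/D = -0.3029167108751274/0.7933722141183606 = -0.3818090745864416

cn(u+v)=-0.38180907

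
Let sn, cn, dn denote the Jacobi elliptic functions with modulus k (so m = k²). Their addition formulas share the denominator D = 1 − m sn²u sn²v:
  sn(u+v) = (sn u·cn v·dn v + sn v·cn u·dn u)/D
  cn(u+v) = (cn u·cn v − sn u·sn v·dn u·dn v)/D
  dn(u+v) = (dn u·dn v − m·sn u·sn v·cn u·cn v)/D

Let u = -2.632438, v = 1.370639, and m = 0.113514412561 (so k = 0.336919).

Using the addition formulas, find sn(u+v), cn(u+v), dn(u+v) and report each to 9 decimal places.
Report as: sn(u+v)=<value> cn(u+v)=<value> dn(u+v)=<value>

sn(u+v)=-0.943881680 cn(u+v)=0.330283778 dn(u+v)=0.948086798

sn u = -0.5651496973857348, cn u = -0.8249883753998067, dn u = 0.9817047199796013
sn v = 0.972838145714027, cn v = 0.2314863759353745, dn v = 0.9447583628602186
m = k² = 0.113514412561
D = 1 − m·sn²u·sn²v = 0.9656869607268848
sn(u+v) = (sn u·cn v·dn v + sn v·cn u·dn u)/D = -0.9114942307883046/0.9656869607268848 = -0.9438816799413045
cn(u+v) = (cn u·cn v − sn u·sn v·dn u·dn v)/D = 0.318950738136103/0.9656869607268848 = 0.3302837783954593
dn(u+v) = (dn u·dn v − m·sn u·sn v·cn u·cn v)/D = 0.9155550585195427/0.9656869607268848 = 0.9480867980555446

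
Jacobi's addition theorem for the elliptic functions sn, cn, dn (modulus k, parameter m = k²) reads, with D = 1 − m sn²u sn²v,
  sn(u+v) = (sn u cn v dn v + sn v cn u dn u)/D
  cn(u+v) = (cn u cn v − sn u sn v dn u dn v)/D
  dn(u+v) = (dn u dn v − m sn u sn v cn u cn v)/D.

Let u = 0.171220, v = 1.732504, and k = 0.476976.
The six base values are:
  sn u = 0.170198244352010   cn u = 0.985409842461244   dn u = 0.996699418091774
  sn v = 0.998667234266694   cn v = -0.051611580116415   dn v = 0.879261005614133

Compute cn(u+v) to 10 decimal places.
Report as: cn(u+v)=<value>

cn(u+v)=-0.2011365356

m = k² = 0.227506104576
D = 1 − m·sn²u·sn²v = 0.9934272848904118
cn(u+v) = (cn u·cn v − sn u·sn v·dn u·dn v)/D = -0.1998145224482061/0.9934272848904118 = -0.2011365355948003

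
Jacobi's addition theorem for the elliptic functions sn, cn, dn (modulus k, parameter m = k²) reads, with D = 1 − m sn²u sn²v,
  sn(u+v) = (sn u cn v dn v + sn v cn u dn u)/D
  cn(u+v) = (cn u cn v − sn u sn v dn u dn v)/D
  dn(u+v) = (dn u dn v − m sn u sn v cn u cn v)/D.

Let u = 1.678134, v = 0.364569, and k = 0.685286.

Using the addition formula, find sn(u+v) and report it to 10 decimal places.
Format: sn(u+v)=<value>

sn u = 0.993936217213685, cn u = 0.1099581561820243, dn u = 0.7321619632389214
sn v = 0.3531035224530886, cn v = 0.9355842572591852, dn v = 0.970282010361072
m = k² = 0.469616901796
D = 1 − m·sn²u·sn²v = 0.9421551298431344
sn(u+v) = (sn u·cn v·dn v + sn v·cn u·dn u)/D = 0.9307033584430204/0.9421551298431344 = 0.9878451318287461

sn(u+v)=0.9878451318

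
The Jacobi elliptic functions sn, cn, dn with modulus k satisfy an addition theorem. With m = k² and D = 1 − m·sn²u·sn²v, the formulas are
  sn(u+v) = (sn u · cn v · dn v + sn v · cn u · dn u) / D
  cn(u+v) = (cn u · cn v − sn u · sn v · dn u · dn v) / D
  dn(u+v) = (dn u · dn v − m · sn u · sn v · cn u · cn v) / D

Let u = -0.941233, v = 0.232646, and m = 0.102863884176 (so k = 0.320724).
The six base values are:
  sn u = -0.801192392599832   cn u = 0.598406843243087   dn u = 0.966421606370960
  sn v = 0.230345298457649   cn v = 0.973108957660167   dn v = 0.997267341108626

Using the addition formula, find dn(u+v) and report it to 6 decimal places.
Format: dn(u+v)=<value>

dn(u+v)=0.978262

m = k² = 0.102863884176
D = 1 − m·sn²u·sn²v = 0.9964965553702188
dn(u+v) = (dn u·dn v − m·sn u·sn v·cn u·cn v)/D = 0.9748351550315031/0.9964965553702188 = 0.9782624433351223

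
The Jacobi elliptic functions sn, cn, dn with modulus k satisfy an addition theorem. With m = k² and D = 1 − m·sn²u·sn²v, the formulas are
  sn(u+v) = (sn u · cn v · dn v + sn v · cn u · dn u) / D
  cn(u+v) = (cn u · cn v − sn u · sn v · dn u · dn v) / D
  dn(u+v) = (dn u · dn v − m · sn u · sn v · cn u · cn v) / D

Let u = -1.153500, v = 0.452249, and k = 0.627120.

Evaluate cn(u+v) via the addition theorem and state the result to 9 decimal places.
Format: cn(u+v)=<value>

cn(u+v)=0.777012031

sn u = -0.8803935552886758, cn u = 0.4742438062918327, dn u = 0.8337696868484333
sn v = 0.4317650903688755, cn v = 0.9019860901027004, dn v = 0.9626444861405082
m = k² = 0.3932794944
D = 1 − m·sn²u·sn²v = 0.9431736106089036
cn(u+v) = (cn u·cn v − sn u·sn v·dn u·dn v)/D = 0.7328572430861965/0.9431736106089036 = 0.7770120313407317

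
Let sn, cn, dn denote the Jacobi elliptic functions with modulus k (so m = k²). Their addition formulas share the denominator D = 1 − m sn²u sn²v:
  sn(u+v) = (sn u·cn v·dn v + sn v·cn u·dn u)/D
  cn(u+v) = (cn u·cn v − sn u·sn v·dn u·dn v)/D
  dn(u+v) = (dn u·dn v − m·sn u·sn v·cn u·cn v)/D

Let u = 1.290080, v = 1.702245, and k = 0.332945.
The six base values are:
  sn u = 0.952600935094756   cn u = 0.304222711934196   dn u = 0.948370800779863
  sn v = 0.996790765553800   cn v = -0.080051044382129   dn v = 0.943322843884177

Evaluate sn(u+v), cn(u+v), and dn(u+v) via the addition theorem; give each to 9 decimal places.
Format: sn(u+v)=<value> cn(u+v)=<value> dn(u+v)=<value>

sn(u+v)=0.239603250 cn(u+v)=-0.970870889 dn(u+v)=0.996812920

m = k² = 0.110852373025
D = 1 − m·sn²u·sn²v = 0.9000517916607657
sn(u+v) = (sn u·cn v·dn v + sn v·cn u·dn u)/D = 0.2156553347913322/0.9000517916607657 = 0.239603250378967
cn(u+v) = (cn u·cn v − sn u·sn v·dn u·dn v)/D = -0.8738340827913459/0.9000517916607657 = -0.9708708886395936
dn(u+v) = (dn u·dn v − m·sn u·sn v·cn u·cn v)/D = 0.8971832541863476/0.9000517916607657 = 0.9968129195441908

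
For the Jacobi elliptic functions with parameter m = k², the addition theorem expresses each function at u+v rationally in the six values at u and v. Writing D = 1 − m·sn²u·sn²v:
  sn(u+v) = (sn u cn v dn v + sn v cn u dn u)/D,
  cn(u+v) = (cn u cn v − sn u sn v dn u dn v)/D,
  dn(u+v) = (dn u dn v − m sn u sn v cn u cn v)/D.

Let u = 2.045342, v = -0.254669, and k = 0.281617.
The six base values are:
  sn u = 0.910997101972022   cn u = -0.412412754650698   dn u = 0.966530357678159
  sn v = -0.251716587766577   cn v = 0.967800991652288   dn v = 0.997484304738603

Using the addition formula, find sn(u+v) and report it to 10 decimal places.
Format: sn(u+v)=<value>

sn(u+v)=0.9838856859

m = k² = 0.079308134689
D = 1 − m·sn²u·sn²v = 0.9958296222190863
sn(u+v) = (sn u·cn v·dn v + sn v·cn u·dn u)/D = 0.9797825109055355/0.9958296222190863 = 0.9838856859090095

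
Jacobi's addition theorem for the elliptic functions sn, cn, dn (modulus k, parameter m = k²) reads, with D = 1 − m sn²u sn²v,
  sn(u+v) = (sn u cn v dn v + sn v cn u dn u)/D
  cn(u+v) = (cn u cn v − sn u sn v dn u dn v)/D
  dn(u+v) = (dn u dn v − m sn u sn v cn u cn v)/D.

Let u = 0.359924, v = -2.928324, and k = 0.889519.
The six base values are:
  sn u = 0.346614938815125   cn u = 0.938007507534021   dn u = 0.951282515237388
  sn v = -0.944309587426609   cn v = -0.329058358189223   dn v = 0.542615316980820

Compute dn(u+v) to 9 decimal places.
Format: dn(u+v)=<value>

m = k² = 0.791244051361
D = 1 − m·sn²u·sn²v = 0.915231634524893
dn(u+v) = (dn u·dn v − m·sn u·sn v·cn u·cn v)/D = 0.4362428139832613/0.915231634524893 = 0.4766474382299076

dn(u+v)=0.476647438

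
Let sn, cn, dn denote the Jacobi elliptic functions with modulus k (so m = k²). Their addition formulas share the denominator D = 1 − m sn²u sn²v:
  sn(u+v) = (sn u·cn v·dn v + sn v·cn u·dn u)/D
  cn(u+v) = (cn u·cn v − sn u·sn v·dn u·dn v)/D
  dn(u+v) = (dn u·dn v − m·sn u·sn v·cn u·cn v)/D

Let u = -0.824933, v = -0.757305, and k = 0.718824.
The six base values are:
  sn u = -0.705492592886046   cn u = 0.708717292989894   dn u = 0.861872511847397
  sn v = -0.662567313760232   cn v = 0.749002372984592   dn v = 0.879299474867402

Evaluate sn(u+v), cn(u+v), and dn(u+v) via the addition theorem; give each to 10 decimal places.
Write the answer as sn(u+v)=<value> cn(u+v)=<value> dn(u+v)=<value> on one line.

m = k² = 0.516707942976
D = 1 − m·sn²u·sn²v = 0.8871010068795986
sn(u+v) = (sn u·cn v·dn v + sn v·cn u·dn u)/D = -0.8693475686748935/0.8871010068795986 = -0.9799871287857588
cn(u+v) = (cn u·cn v − sn u·sn v·dn u·dn v)/D = 0.1765870925233468/0.8871010068795986 = 0.1990608635926326
dn(u+v) = (dn u·dn v − m·sn u·sn v·cn u·cn v)/D = 0.6296334783366659/0.8871010068795986 = 0.7097652617388164

sn(u+v)=-0.9799871288 cn(u+v)=0.1990608636 dn(u+v)=0.7097652617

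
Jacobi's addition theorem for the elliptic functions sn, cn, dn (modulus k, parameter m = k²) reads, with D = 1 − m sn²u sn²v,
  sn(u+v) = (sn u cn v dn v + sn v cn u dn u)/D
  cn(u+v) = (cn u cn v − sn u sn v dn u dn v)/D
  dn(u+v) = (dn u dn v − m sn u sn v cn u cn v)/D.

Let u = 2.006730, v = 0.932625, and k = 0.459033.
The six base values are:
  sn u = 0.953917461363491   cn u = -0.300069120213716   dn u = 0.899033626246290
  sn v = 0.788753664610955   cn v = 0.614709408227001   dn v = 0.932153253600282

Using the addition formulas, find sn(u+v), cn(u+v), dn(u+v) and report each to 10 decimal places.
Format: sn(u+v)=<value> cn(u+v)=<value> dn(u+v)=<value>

sn(u+v)=0.3790269863 cn(u+v)=-0.9253856189 dn(u+v)=0.9847481447

m = k² = 0.210711295089
D = 1 − m·sn²u·sn²v = 0.880713253480326
sn(u+v) = (sn u·cn v·dn v + sn v·cn u·dn u)/D = 0.3338140902877455/0.880713253480326 = 0.3790269863302363
cn(u+v) = (cn u·cn v − sn u·sn v·dn u·dn v)/D = -0.8149993791293745/0.880713253480326 = -0.9253856188818902
dn(u+v) = (dn u·dn v − m·sn u·sn v·cn u·cn v)/D = 0.8672807423705357/0.880713253480326 = 0.9847481446921471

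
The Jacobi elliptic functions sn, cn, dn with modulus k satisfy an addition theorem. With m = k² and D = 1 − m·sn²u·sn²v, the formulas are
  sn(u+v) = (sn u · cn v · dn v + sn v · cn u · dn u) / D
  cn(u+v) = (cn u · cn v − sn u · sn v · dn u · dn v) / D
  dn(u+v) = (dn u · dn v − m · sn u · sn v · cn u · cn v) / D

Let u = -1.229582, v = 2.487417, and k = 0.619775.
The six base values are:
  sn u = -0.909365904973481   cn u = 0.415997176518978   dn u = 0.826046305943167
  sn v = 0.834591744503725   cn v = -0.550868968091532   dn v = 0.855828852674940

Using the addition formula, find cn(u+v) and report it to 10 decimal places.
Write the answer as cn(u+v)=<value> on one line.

m = k² = 0.384121050625
D = 1 − m·sn²u·sn²v = 0.7787447363985884
cn(u+v) = (cn u·cn v − sn u·sn v·dn u·dn v)/D = 0.3073824908821708/0.7787447363985884 = 0.3947153367658101

cn(u+v)=0.3947153368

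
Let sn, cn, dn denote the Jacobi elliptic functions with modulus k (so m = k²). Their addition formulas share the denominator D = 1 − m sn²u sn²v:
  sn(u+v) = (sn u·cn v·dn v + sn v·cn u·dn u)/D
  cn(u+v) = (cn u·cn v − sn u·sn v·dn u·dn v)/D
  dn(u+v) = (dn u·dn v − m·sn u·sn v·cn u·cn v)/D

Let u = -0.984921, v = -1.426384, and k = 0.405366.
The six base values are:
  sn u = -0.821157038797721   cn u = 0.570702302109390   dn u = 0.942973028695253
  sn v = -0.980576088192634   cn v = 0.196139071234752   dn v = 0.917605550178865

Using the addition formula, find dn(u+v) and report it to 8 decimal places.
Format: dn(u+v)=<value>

m = k² = 0.164321593956
D = 1 − m·sn²u·sn²v = 0.8934607399844285
dn(u+v) = (dn u·dn v − m·sn u·sn v·cn u·cn v)/D = 0.8504665741838077/0.8934607399844285 = 0.9518790654401109

dn(u+v)=0.95187907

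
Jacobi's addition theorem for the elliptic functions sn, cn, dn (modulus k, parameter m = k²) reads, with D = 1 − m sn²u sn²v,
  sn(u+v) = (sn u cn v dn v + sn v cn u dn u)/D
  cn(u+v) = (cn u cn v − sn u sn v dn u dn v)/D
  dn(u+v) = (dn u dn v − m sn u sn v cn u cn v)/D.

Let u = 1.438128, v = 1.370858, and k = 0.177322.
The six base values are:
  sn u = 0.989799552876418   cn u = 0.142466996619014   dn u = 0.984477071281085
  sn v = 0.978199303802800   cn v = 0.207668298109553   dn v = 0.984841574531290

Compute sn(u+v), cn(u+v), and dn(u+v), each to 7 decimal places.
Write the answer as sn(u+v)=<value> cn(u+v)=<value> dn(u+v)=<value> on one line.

m = k² = 0.031443091684
D = 1 − m·sn²u·sn²v = 0.9705235995877519
sn(u+v) = (sn u·cn v·dn v + sn v·cn u·dn u)/D = 0.339631998656571/0.9705235995877519 = 0.3499471819138
cn(u+v) = (cn u·cn v − sn u·sn v·dn u·dn v)/D = -0.9091568417194637/0.9705235995877519 = -0.9367694326090011
dn(u+v) = (dn u·dn v − m·sn u·sn v·cn u·cn v)/D = 0.9686532403537932/0.9705235995877519 = 0.9980728348751611

sn(u+v)=0.3499472 cn(u+v)=-0.9367694 dn(u+v)=0.9980728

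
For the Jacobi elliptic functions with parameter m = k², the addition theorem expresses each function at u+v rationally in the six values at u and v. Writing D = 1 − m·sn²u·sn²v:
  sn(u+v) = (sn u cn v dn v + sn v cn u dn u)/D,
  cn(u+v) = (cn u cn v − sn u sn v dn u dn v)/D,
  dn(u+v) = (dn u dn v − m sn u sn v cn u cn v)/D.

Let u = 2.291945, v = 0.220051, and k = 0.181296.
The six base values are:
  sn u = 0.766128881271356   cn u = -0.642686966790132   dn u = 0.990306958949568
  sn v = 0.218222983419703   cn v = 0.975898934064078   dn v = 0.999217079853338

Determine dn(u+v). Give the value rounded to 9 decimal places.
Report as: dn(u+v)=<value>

dn(u+v)=0.993891269

m = k² = 0.032868239616
D = 1 − m·sn²u·sn²v = 0.9990812843990859
dn(u+v) = (dn u·dn v − m·sn u·sn v·cn u·cn v)/D = 0.9929781659429034/0.9990812843990859 = 0.9938912693576746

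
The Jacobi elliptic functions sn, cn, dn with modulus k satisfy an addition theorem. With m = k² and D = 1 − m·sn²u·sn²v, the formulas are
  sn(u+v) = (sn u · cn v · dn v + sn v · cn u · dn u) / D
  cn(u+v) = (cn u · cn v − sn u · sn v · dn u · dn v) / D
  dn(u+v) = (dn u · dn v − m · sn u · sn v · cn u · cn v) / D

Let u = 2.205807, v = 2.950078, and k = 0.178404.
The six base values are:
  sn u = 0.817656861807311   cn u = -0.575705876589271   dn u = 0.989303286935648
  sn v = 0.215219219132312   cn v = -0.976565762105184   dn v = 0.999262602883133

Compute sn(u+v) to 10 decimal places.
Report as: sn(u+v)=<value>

m = k² = 0.031827987216
D = 1 − m·sn²u·sn²v = 0.9990143710547653
sn(u+v) = (sn u·cn v·dn v + sn v·cn u·dn u)/D = -0.9204845026670106/0.9990143710547653 = -0.9213926539366571

sn(u+v)=-0.9213926539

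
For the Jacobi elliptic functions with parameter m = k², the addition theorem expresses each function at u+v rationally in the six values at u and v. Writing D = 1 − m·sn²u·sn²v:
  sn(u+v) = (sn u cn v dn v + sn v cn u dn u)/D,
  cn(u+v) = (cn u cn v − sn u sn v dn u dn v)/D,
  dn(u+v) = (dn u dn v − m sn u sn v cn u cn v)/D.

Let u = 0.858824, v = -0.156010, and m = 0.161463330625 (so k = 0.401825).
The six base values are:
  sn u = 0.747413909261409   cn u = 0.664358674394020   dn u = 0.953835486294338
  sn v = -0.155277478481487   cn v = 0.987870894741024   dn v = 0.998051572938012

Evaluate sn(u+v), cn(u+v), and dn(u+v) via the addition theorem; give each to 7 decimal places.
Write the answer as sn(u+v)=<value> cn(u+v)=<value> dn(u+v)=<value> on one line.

sn(u+v)=0.6399039 cn(u+v)=0.7684550 dn(u+v)=0.9663770

m = k² = 0.161463330625
D = 1 − m·sn²u·sn²v = 0.9978252306769377
sn(u+v) = (sn u·cn v·dn v + sn v·cn u·dn u)/D = 0.6385122178741409/0.9978252306769377 = 0.6399038611611032
cn(u+v) = (cn u·cn v − sn u·sn v·dn u·dn v)/D = 0.7667837626090745/0.9978252306769377 = 0.7684549749146735
dn(u+v) = (dn u·dn v − m·sn u·sn v·cn u·cn v)/D = 0.9642753433757542/0.9978252306769377 = 0.9663769904090091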